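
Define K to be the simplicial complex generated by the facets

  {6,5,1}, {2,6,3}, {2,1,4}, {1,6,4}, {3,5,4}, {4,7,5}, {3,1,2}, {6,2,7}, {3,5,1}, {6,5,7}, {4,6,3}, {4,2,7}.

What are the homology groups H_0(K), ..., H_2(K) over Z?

H_0 = Z,  H_1 = Z/2Z,  H_2 = 0.

K has 7 vertices, 18 edges, 12 triangles.
rank ∂_0 = 0, rank ∂_1 = 6 ⇒ b_0 = 7 − 0 − 6 = 1; all invariant factors of ∂_1 are 1 so no torsion. So H_0 = Z.
rank ∂_1 = 6, rank ∂_2 = 12 ⇒ b_1 = 18 − 6 − 12 = 0; ∂_2 has invariant factor(s) [2] giving torsion. So H_1 = Z/2Z.
rank ∂_2 = 12, rank ∂_3 = 0 ⇒ b_2 = 12 − 12 − 0 = 0. So H_2 = 0.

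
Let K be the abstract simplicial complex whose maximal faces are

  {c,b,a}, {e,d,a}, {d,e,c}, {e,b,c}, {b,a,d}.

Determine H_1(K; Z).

K has 5 vertices, 10 edges, 5 triangles.
rank ∂_1 = 4, rank ∂_2 = 5 ⇒ b_1 = 10 − 4 − 5 = 1; all invariant factors of ∂_2 are 1 so no torsion. So H_1 ≅ Z.

H_1 = Z.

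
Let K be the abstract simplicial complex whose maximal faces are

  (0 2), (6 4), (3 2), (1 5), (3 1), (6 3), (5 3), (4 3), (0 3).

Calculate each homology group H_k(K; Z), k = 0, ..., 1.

H_0 ≅ Z,  H_1 ≅ Z^3.

Order the vertices as 0 < 1 < 2 < 3 < 4 < 5 < 6. Listing each simplex with vertices in this order, K has dimension 1 with simplices:

  0-simplices (7): [0], [1], [2], [3], [4], [5], [6]
  1-simplices (9): [0,2], [0,3], [1,3], [1,5], [2,3], [3,4], [3,5], [3,6], [4,6]

Hence C_0 ≅ Z^7, C_1 ≅ Z^9.

Boundary ∂_1: C_1 → C_0 sends each edge [p,q] (with p < q) to q − p. For instance
  ∂[3,6] = [6] − [3].
This gives a 7×9 integer matrix of rank 6; reducing to Smith normal form yields diagonal entries (1,1,1,1,1,1).

From H_k ≅ ker(∂_k) / im(∂_{k+1}) we obtain:

  H_0: rank C_0 − rank ∂_1 = 7 − 6 = 1, and the invariant factors of ∂_1 are all 1, so H_0 = Z.
  H_1: rank ker ∂_1 − rank ∂_2 = (9 − 6) − 0 = 3, and there is no ∂_2, so H_1 = Z^3.

(K is a triangulation of a wedge of 3 circles.)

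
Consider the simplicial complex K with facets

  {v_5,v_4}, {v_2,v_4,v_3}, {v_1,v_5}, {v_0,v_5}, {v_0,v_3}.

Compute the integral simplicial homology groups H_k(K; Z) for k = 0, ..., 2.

H_0 = Z,  H_1 = Z,  H_2 = 0.

Take the total order v_0 < v_1 < v_2 < v_3 < v_4 < v_5 on the vertex set. Then K (dimension 2) consists of the simplices:

  0-simplices (6): [v_0], [v_1], [v_2], [v_3], [v_4], [v_5]
  1-simplices (7): [v_0,v_3], [v_0,v_5], [v_1,v_5], [v_2,v_3], [v_2,v_4], [v_3,v_4], [v_4,v_5]
  2-simplices (1): [v_2,v_3,v_4]

so the chain groups are C_0 ≅ Z^6, C_1 ≅ Z^7, C_2 ≅ Z^1.

The boundary map ∂_1: C_1 → C_0 maps an edge to its endpoints' difference, ∂[p,q] = q − p.
The 6×7 boundary matrix has rank 5 and Smith normal form diag(1,1,1,1,1).

The boundary map ∂_2: C_2 → C_1 sends each 2-simplex [p,q,r] to [q,r] − [p,r] + [p,q]. For instance
  ∂[v_2,v_3,v_4] = [v_3,v_4] − [v_2,v_4] + [v_2,v_3].
This gives a 7×1 integer matrix of rank 1; reducing to Smith normal form yields diagonal entries (1).

Computing H_k = (kernel of ∂_k) / (image of ∂_{k+1}):

  H_0: rank C_0 − rank ∂_1 = 6 − 5 = 1, and the invariant factors of ∂_1 are all 1, so H_0 ≅ Z.
  H_1: rank ker ∂_1 − rank ∂_2 = (7 − 5) − 1 = 1, and the invariant factors of ∂_2 are all 1, so H_1 ≅ Z.
  H_2: rank ker ∂_2 − rank ∂_3 = (1 − 1) − 0 = 0, and there is no ∂_3, so H_2 ≅ 0.

As a check, the Euler characteristic is 6 − 7 + 1 = 0, which agrees with 1 − 1 + 0 = 0.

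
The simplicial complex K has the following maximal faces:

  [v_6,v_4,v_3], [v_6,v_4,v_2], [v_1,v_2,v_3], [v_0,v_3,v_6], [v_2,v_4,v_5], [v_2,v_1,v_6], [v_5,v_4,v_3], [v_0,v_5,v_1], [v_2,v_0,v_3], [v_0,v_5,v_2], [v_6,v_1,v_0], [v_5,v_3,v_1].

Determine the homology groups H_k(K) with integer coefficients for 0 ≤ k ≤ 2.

H_0 = Z,  H_1 = Z/2,  H_2 = 0.

K has 7 vertices, 18 edges, 12 triangles.
rank ∂_0 = 0, rank ∂_1 = 6 ⇒ b_0 = 7 − 0 − 6 = 1; all invariant factors of ∂_1 are 1 so no torsion. So H_0 = Z.
rank ∂_1 = 6, rank ∂_2 = 12 ⇒ b_1 = 18 − 6 − 12 = 0; ∂_2 has invariant factor(s) [2] giving torsion. So H_1 = Z/2.
rank ∂_2 = 12, rank ∂_3 = 0 ⇒ b_2 = 12 − 12 − 0 = 0. So H_2 = 0.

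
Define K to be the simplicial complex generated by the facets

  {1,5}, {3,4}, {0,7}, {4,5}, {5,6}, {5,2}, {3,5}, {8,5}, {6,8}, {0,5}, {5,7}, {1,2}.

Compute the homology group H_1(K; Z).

H_1 ≅ Z^4.

Take the total order 0 < 1 < 2 < 3 < 4 < 5 < 6 < 7 < 8 on the vertex set. Then K (dimension 1) consists of the simplices:

  0-simplices (9): [0], [1], [2], [3], [4], [5], [6], [7], [8]
  1-simplices (12): [0,5], [0,7], [1,2], [1,5], [2,5], [3,4], [3,5], [4,5], [5,6], [5,7], [5,8], [6,8]

giving chain groups C_0 ≅ Z^9, C_1 ≅ Z^12.

Boundary ∂_1: C_1 → C_0 sends each edge [p,q] (with p < q) to q − p.
This gives a 9×12 integer matrix of rank 8; reducing to Smith normal form yields diagonal entries (1,1,1,1,1,1,1,1).

Now H_k = ker ∂_k / im ∂_{k+1}, so:

  H_1: rank ker ∂_1 − rank ∂_2 = (12 − 8) − 0 = 4, and there is no ∂_2, so H_1 ≅ Z^4.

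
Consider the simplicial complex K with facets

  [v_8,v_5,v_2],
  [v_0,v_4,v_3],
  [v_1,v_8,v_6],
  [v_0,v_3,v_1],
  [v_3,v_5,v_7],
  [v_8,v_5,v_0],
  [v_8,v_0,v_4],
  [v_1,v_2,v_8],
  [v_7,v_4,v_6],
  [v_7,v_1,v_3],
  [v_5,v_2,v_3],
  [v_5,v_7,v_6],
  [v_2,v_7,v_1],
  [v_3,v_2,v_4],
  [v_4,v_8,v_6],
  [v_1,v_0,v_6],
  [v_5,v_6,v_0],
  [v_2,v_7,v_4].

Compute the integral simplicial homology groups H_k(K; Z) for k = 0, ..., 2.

Fix the vertex order v_0 < v_1 < v_2 < v_3 < v_4 < v_5 < v_6 < v_7 < v_8 and write every simplex with vertices in increasing order. Then dim K = 2 and the simplices of K are:

  0-simplices (9): [v_0], [v_1], [v_2], [v_3], [v_4], [v_5], [v_6], [v_7], [v_8]
  1-simplices (27): (27 of them)
  2-simplices (18): (18 of them)

Hence C_0 ≅ Z^9, C_1 ≅ Z^27, C_2 ≅ Z^18.

∂_1: C_1 → C_0 is given by ∂[p,q] = [q] − [p].
The resulting 9×27 matrix has rank 8, and its Smith normal form has invariant factors (1,1,1,1,1,1,1,1).

Boundary ∂_2: C_2 → C_1 maps a triangle to the signed sum of its edges. For instance
  ∂[v_2,v_3,v_5] = [v_3,v_5] − [v_2,v_5] + [v_2,v_3],
  ∂[v_5,v_6,v_7] = [v_6,v_7] − [v_5,v_7] + [v_5,v_6].
This gives a 27×18 integer matrix of rank 18; reducing to Smith normal form yields diagonal entries (1,1,1,1,1,1,1,1,1,1,1,1,1,1,1,1,1,2).

Now H_k = ker ∂_k / im ∂_{k+1}, so:

  H_0: rank C_0 − rank ∂_1 = 9 − 8 = 1, and the invariant factors of ∂_1 are all 1, so H_0 = Z.
  H_1: rank ker ∂_1 − rank ∂_2 = (27 − 8) − 18 = 1, and ∂_2 has invariant factor 2 > 1, so H_1 = Z ⊕ Z/2.
  H_2: rank ker ∂_2 − rank ∂_3 = (18 − 18) − 0 = 0, and there is no ∂_3, so H_2 = 0.

H_0 = Z,  H_1 = Z ⊕ Z/2,  H_2 = 0.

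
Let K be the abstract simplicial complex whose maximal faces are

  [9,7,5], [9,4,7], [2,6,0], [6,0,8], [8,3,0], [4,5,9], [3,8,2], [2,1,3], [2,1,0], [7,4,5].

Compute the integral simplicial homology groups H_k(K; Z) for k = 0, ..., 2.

We work with the vertex ordering 0 < 1 < 2 < 3 < 4 < 5 < 6 < 7 < 8 < 9. The simplices of K, each written with vertices in increasing order, are:

  0-simplices (10): [0], [1], [2], [3], [4], [5], [6], [7], [8], [9]
  1-simplices (18): [0,1], [0,2], [0,3], [0,6], [0,8], [1,2], [1,3], [2,3], [2,6], [2,8], [3,8], [4,5], [4,7], [4,9], [5,7], [5,9], [6,8], [7,9]
  2-simplices (10): [0,1,2], [0,2,6], [0,3,8], [0,6,8], [1,2,3], [2,3,8], [4,5,7], [4,5,9], [4,7,9], [5,7,9]

so the chain groups are C_0 ≅ Z^10, C_1 ≅ Z^18, C_2 ≅ Z^10.

The boundary map ∂_1: C_1 → C_0 is given by ∂[p,q] = [q] − [p].
As a 10×18 matrix over Z this has rank 8, with invariant factors (1,1,1,1,1,1,1,1).

Boundary ∂_2: C_2 → C_1 acts by ∂[p,q,r] = [q,r] − [p,r] + [p,q]. For instance
  ∂[0,2,6] = [2,6] − [0,6] + [0,2],
  ∂[0,6,8] = [6,8] − [0,8] + [0,6].
The 18×10 boundary matrix has rank 9 and Smith normal form diag(1,1,1,1,1,1,1,1,1).

Computing H_k = (kernel of ∂_k) / (image of ∂_{k+1}):

  H_0: rank C_0 − rank ∂_1 = 10 − 8 = 2, and the invariant factors of ∂_1 are all 1, so H_0 ≅ Z^2.
  H_1: rank ker ∂_1 − rank ∂_2 = (18 − 8) − 9 = 1, and the invariant factors of ∂_2 are all 1, so H_1 ≅ Z.
  H_2: rank ker ∂_2 − rank ∂_3 = (10 − 9) − 0 = 1, and there is no ∂_3, so H_2 ≅ Z.

As a check, the Euler characteristic is 10 − 18 + 10 = 2, which agrees with 2 − 1 + 1 = 2.
(K is a triangulation of the disjoint union of the cylinder S^1 x I and the 2-sphere S^2.)

H_0 = Z^2,  H_1 = Z,  H_2 = Z.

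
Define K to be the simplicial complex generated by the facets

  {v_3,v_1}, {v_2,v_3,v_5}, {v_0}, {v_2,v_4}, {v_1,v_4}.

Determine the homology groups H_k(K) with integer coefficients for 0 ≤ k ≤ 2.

We work with the vertex ordering v_0 < v_1 < v_2 < v_3 < v_4 < v_5. The simplices of K, each written with vertices in increasing order, are:

  0-simplices (6): [v_0], [v_1], [v_2], [v_3], [v_4], [v_5]
  1-simplices (6): [v_1,v_3], [v_1,v_4], [v_2,v_3], [v_2,v_4], [v_2,v_5], [v_3,v_5]
  2-simplices (1): [v_2,v_3,v_5]

giving chain groups C_0 ≅ Z^6, C_1 ≅ Z^6, C_2 ≅ Z^1.

∂_1: C_1 → C_0 is given by ∂[p,q] = [q] − [p].
The resulting 6×6 matrix has rank 4, and its Smith normal form has invariant factors (1,1,1,1).

Boundary ∂_2: C_2 → C_1 sends each 2-simplex [p,q,r] to [q,r] − [p,r] + [p,q]. For instance
  ∂[v_2,v_3,v_5] = [v_3,v_5] − [v_2,v_5] + [v_2,v_3].
This gives a 6×1 integer matrix of rank 1; reducing to Smith normal form yields diagonal entries (1).

Reading off H_k = ker ∂_k / im ∂_{k+1}:

  H_0: rank C_0 − rank ∂_1 = 6 − 4 = 2, and the invariant factors of ∂_1 are all 1, so H_0 ≅ Z^2.
  H_1: rank ker ∂_1 − rank ∂_2 = (6 − 4) − 1 = 1, and the invariant factors of ∂_2 are all 1, so H_1 ≅ Z.
  H_2: rank ker ∂_2 − rank ∂_3 = (1 − 1) − 0 = 0, and there is no ∂_3, so H_2 ≅ 0.

H_0 ≅ Z^2,  H_1 ≅ Z,  H_2 = 0.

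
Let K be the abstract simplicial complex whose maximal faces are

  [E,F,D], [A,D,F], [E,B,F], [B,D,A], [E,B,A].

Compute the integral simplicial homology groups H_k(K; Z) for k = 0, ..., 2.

H_0 = Z,  H_1 = Z,  H_2 = 0.

K has 5 vertices, 10 edges, 5 triangles.
rank ∂_0 = 0, rank ∂_1 = 4 ⇒ b_0 = 5 − 0 − 4 = 1; all invariant factors of ∂_1 are 1 so no torsion. So H_0 = Z.
rank ∂_1 = 4, rank ∂_2 = 5 ⇒ b_1 = 10 − 4 − 5 = 1; all invariant factors of ∂_2 are 1 so no torsion. So H_1 = Z.
rank ∂_2 = 5, rank ∂_3 = 0 ⇒ b_2 = 5 − 5 − 0 = 0. So H_2 = 0.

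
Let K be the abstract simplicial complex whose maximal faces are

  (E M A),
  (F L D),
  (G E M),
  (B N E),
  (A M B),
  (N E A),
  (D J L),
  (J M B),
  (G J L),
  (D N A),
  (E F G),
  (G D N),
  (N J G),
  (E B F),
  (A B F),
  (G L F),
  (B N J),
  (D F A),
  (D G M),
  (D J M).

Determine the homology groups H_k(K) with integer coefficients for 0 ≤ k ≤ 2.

H_0 = Z,  H_1 = Z ⊕ Z/2,  H_2 = 0.

Order the vertices as A < B < D < E < F < G < J < L < M < N. Listing each simplex with vertices in this order, K has dimension 2 with simplices:

  0-simplices (10): A, B, D, E, F, G, J, L, M, N
  1-simplices (30): AB, AD, AE, AF, AM, AN, BE, BF, BJ, BM, BN, DF, DG, DJ, DL, DM, DN, EF, EG, EM, EN, FG, FL, GJ, GL, GM, GN, JL, JM, JN
  2-simplices (20): ABF, ABM, ADF, ADN, AEM, AEN, BEF, BEN, BJM, BJN, DFL, DGM, DGN, DJL, DJM, EFG, EGM, FGL, GJL, GJN

Hence C_0 ≅ Z^10, C_1 ≅ Z^30, C_2 ≅ Z^20.

Boundary ∂_1: C_1 → C_0 is given by ∂[p,q] = [q] − [p]. For instance
  ∂BN = N − B.
The 10×30 boundary matrix has rank 9 and Smith normal form diag(1,1,1,1,1,1,1,1,1).

The boundary map ∂_2: C_2 → C_1 acts by ∂[p,q,r] = [q,r] − [p,r] + [p,q]. For instance
  ∂BJN = JN − BN + BJ,
  ∂ADF = DF − AF + AD.
As a 30×20 matrix over Z this has rank 20, with invariant factors (1,1,1,1,1,1,1,1,1,1,1,1,1,1,1,1,1,1,1,2).

Reading off H_k = ker ∂_k / im ∂_{k+1}:

  H_0: rank C_0 − rank ∂_1 = 10 − 9 = 1, and the invariant factors of ∂_1 are all 1, so H_0 ≅ Z.
  H_1: rank ker ∂_1 − rank ∂_2 = (30 − 9) − 20 = 1, and ∂_2 has invariant factor 2 > 1, so H_1 ≅ Z ⊕ Z/2.
  H_2: rank ker ∂_2 − rank ∂_3 = (20 − 20) − 0 = 0, and there is no ∂_3, so H_2 ≅ 0.

As a check, the Euler characteristic is 10 − 30 + 20 = 0, which agrees with 1 − 1 + 0 = 0.
(K is a triangulation of the Klein bottle.)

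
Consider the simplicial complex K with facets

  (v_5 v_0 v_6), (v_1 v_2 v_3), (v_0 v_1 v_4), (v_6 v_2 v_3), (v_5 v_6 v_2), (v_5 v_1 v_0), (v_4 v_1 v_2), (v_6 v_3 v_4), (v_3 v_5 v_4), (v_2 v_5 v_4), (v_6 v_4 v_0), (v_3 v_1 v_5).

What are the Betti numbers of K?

Fix the vertex order v_0 < v_1 < v_2 < v_3 < v_4 < v_5 < v_6 and write every simplex with vertices in increasing order. Then dim K = 2 and the simplices of K are:

  0-simplices (7): [v_0], [v_1], [v_2], [v_3], [v_4], [v_5], [v_6]
  1-simplices (18): (18 of them)
  2-simplices (12): (12 of them)

giving chain groups C_0 ≅ Z^7, C_1 ≅ Z^18, C_2 ≅ Z^12.

The boundary map ∂_1: C_1 → C_0 maps an edge to its endpoints' difference, ∂[p,q] = q − p.
The 7×18 boundary matrix has rank 6 and Smith normal form diag(1,1,1,1,1,1).

∂_2: C_2 → C_1 acts by ∂[p,q,r] = [q,r] − [p,r] + [p,q]. For instance
  ∂[v_3,v_4,v_6] = [v_4,v_6] − [v_3,v_6] + [v_3,v_4],
  ∂[v_0,v_5,v_6] = [v_5,v_6] − [v_0,v_6] + [v_0,v_5].
The resulting 18×12 matrix has rank 12, and its Smith normal form has invariant factors (1,1,1,1,1,1,1,1,1,1,1,2).

Computing H_k = (kernel of ∂_k) / (image of ∂_{k+1}):

  H_0: rank C_0 − rank ∂_1 = 7 − 6 = 1, and the invariant factors of ∂_1 are all 1, so H_0 = Z.
  H_1: rank ker ∂_1 − rank ∂_2 = (18 − 6) − 12 = 0, and ∂_2 has invariant factor 2 > 1, so H_1 = Z/2.
  H_2: rank ker ∂_2 − rank ∂_3 = (12 − 12) − 0 = 0, and there is no ∂_3, so H_2 = 0.

As a check, the Euler characteristic is 7 − 18 + 12 = 1, which agrees with 1 − 0 + 0 = 1.
(K is a triangulation of the real projective plane RP^2.)

Hence the Betti numbers are b_0 = 1, b_1 = 0, b_2 = 0.

b_0 = 1, b_1 = 0, b_2 = 0.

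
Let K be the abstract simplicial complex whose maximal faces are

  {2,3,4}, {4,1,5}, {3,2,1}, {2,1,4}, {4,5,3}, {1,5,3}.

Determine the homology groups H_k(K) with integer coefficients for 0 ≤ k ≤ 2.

H_0 ≅ Z,  H_1 = 0,  H_2 ≅ Z.

Order the vertices as 1 < 2 < 3 < 4 < 5. Listing each simplex with vertices in this order, K has dimension 2 with simplices:

  0-simplices (5): [1], [2], [3], [4], [5]
  1-simplices (9): [1,2], [1,3], [1,4], [1,5], [2,3], [2,4], [3,4], [3,5], [4,5]
  2-simplices (6): [1,2,3], [1,2,4], [1,3,5], [1,4,5], [2,3,4], [3,4,5]

giving chain groups C_0 ≅ Z^5, C_1 ≅ Z^9, C_2 ≅ Z^6.

Boundary ∂_1: C_1 → C_0 sends each edge [p,q] (with p < q) to q − p.
As a 5×9 matrix over Z this has rank 4, with invariant factors (1,1,1,1).

∂_2: C_2 → C_1 maps a triangle to the signed sum of its edges. For instance
  ∂[1,3,5] = [3,5] − [1,5] + [1,3],
  ∂[3,4,5] = [4,5] − [3,5] + [3,4].
As a 9×6 matrix over Z this has rank 5, with invariant factors (1,1,1,1,1).

Reading off H_k = ker ∂_k / im ∂_{k+1}:

  H_0: rank C_0 − rank ∂_1 = 5 − 4 = 1, and the invariant factors of ∂_1 are all 1, so H_0 = Z.
  H_1: rank ker ∂_1 − rank ∂_2 = (9 − 4) − 5 = 0, and the invariant factors of ∂_2 are all 1, so H_1 = 0.
  H_2: rank ker ∂_2 − rank ∂_3 = (6 − 5) − 0 = 1, and there is no ∂_3, so H_2 = Z.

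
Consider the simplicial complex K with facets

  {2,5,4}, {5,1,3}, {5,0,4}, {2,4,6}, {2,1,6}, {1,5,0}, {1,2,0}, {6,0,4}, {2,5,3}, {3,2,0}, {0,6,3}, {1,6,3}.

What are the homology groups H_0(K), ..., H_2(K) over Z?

K has 7 vertices, 18 edges, 12 triangles.
rank ∂_0 = 0, rank ∂_1 = 6 ⇒ b_0 = 7 − 0 − 6 = 1; all invariant factors of ∂_1 are 1 so no torsion. So H_0 ≅ Z.
rank ∂_1 = 6, rank ∂_2 = 12 ⇒ b_1 = 18 − 6 − 12 = 0; ∂_2 has invariant factor(s) [2] giving torsion. So H_1 ≅ Z_2.
rank ∂_2 = 12, rank ∂_3 = 0 ⇒ b_2 = 12 − 12 − 0 = 0. So H_2 ≅ 0.

H_0 = Z,  H_1 = Z_2,  H_2 = 0.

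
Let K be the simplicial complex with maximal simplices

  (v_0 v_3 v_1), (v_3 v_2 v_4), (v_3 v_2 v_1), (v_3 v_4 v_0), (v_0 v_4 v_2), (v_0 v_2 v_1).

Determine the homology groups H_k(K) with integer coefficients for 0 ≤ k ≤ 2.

H_0 ≅ Z,  H_1 = 0,  H_2 ≅ Z.

We work with the vertex ordering v_0 < v_1 < v_2 < v_3 < v_4. The simplices of K, each written with vertices in increasing order, are:

  0-simplices (5): [v_0], [v_1], [v_2], [v_3], [v_4]
  1-simplices (9): [v_0,v_1], [v_0,v_2], [v_0,v_3], [v_0,v_4], [v_1,v_2], [v_1,v_3], [v_2,v_3], [v_2,v_4], [v_3,v_4]
  2-simplices (6): [v_0,v_1,v_2], [v_0,v_1,v_3], [v_0,v_2,v_4], [v_0,v_3,v_4], [v_1,v_2,v_3], [v_2,v_3,v_4]

Hence C_0 ≅ Z^5, C_1 ≅ Z^9, C_2 ≅ Z^6.

The boundary map ∂_1: C_1 → C_0 is given by ∂[p,q] = [q] − [p]. For instance
  ∂[v_0,v_4] = [v_4] − [v_0].
The resulting 5×9 matrix has rank 4, and its Smith normal form has invariant factors (1,1,1,1).

The boundary map ∂_2: C_2 → C_1 acts by ∂[p,q,r] = [q,r] − [p,r] + [p,q]. For instance
  ∂[v_0,v_2,v_4] = [v_2,v_4] − [v_0,v_4] + [v_0,v_2],
  ∂[v_0,v_3,v_4] = [v_3,v_4] − [v_0,v_4] + [v_0,v_3].
As a 9×6 matrix over Z this has rank 5, with invariant factors (1,1,1,1,1).

Computing H_k = (kernel of ∂_k) / (image of ∂_{k+1}):

  H_0: rank C_0 − rank ∂_1 = 5 − 4 = 1, and the invariant factors of ∂_1 are all 1, so H_0 = Z.
  H_1: rank ker ∂_1 − rank ∂_2 = (9 − 4) − 5 = 0, and the invariant factors of ∂_2 are all 1, so H_1 = 0.
  H_2: rank ker ∂_2 − rank ∂_3 = (6 − 5) − 0 = 1, and there is no ∂_3, so H_2 = Z.

As a check, the Euler characteristic is 5 − 9 + 6 = 2, which agrees with 1 − 0 + 1 = 2.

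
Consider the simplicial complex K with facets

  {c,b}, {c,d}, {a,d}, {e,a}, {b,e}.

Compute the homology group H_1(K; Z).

K has 5 vertices, 5 edges.
rank ∂_1 = 4, rank ∂_2 = 0 ⇒ b_1 = 5 − 4 − 0 = 1. So H_1 = Z.

H_1 = Z.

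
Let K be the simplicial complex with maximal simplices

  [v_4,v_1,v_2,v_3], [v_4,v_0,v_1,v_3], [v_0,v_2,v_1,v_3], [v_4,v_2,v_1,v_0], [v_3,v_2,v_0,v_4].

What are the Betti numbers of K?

Fix the vertex order v_0 < v_1 < v_2 < v_3 < v_4 and write every simplex with vertices in increasing order. Then dim K = 3 and the simplices of K are:

  0-simplices (5): [v_0], [v_1], [v_2], [v_3], [v_4]
  1-simplices (10): [v_0,v_1], [v_0,v_2], [v_0,v_3], [v_0,v_4], [v_1,v_2], [v_1,v_3], [v_1,v_4], [v_2,v_3], [v_2,v_4], [v_3,v_4]
  2-simplices (10): [v_0,v_1,v_2], [v_0,v_1,v_3], [v_0,v_1,v_4], [v_0,v_2,v_3], [v_0,v_2,v_4], [v_0,v_3,v_4], [v_1,v_2,v_3], [v_1,v_2,v_4], [v_1,v_3,v_4], [v_2,v_3,v_4]
  3-simplices (5): [v_0,v_1,v_2,v_3], [v_0,v_1,v_2,v_4], [v_0,v_1,v_3,v_4], [v_0,v_2,v_3,v_4], [v_1,v_2,v_3,v_4]

giving chain groups C_0 ≅ Z^5, C_1 ≅ Z^10, C_2 ≅ Z^10, C_3 ≅ Z^5.

The boundary map ∂_1: C_1 → C_0 maps an edge to its endpoints' difference, ∂[p,q] = q − p.
This gives a 5×10 integer matrix of rank 4; reducing to Smith normal form yields diagonal entries (1,1,1,1).

Boundary ∂_2: C_2 → C_1 sends each 2-simplex [p,q,r] to [q,r] − [p,r] + [p,q]. For instance
  ∂[v_0,v_1,v_2] = [v_1,v_2] − [v_0,v_2] + [v_0,v_1],
  ∂[v_2,v_3,v_4] = [v_3,v_4] − [v_2,v_4] + [v_2,v_3].
The resulting 10×10 matrix has rank 6, and its Smith normal form has invariant factors (1,1,1,1,1,1).

∂_3: C_3 → C_2 sends each 3-simplex σ to the alternating sum Σ_i (−1)^i (σ with its i-th vertex removed). For instance
  ∂[v_0,v_1,v_2,v_4] = [v_1,v_2,v_4] − [v_0,v_2,v_4] + [v_0,v_1,v_4] − [v_0,v_1,v_2],
  ∂[v_0,v_1,v_2,v_3] = [v_1,v_2,v_3] − [v_0,v_2,v_3] + [v_0,v_1,v_3] − [v_0,v_1,v_2].
The resulting 10×5 matrix has rank 4, and its Smith normal form has invariant factors (1,1,1,1).

Reading off H_k = ker ∂_k / im ∂_{k+1}:

  H_0: rank C_0 − rank ∂_1 = 5 − 4 = 1, and the invariant factors of ∂_1 are all 1, so H_0 = Z.
  H_1: rank ker ∂_1 − rank ∂_2 = (10 − 4) − 6 = 0, and the invariant factors of ∂_2 are all 1, so H_1 = 0.
  H_2: rank ker ∂_2 − rank ∂_3 = (10 − 6) − 4 = 0, and the invariant factors of ∂_3 are all 1, so H_2 = 0.
  H_3: rank ker ∂_3 − rank ∂_4 = (5 − 4) − 0 = 1, and there is no ∂_4, so H_3 = Z.

As a check, the Euler characteristic is 5 − 10 + 10 − 5 = 0, which agrees with 1 − 0 + 0 − 1 = 0.

Hence the Betti numbers are b_0 = 1, b_1 = 0, b_2 = 0, b_3 = 1.

b_0 = 1, b_1 = 0, b_2 = 0, b_3 = 1.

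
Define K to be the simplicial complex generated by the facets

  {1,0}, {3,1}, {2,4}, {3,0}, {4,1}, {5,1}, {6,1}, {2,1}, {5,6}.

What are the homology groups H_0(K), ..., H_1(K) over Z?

Order the vertices as 0 < 1 < 2 < 3 < 4 < 5 < 6. Listing each simplex with vertices in this order, K has dimension 1 with simplices:

  0-simplices (7): [0], [1], [2], [3], [4], [5], [6]
  1-simplices (9): [0,1], [0,3], [1,2], [1,3], [1,4], [1,5], [1,6], [2,4], [5,6]

giving chain groups C_0 ≅ Z^7, C_1 ≅ Z^9.

∂_1: C_1 → C_0 sends each edge [p,q] (with p < q) to q − p.
As a 7×9 matrix over Z this has rank 6, with invariant factors (1,1,1,1,1,1).

Reading off H_k = ker ∂_k / im ∂_{k+1}:

  H_0: rank C_0 − rank ∂_1 = 7 − 6 = 1, and the invariant factors of ∂_1 are all 1, so H_0 = Z.
  H_1: rank ker ∂_1 − rank ∂_2 = (9 − 6) − 0 = 3, and there is no ∂_2, so H_1 = Z^3.

(K is a triangulation of a wedge of 3 circles.)

H_0 ≅ Z,  H_1 ≅ Z^3.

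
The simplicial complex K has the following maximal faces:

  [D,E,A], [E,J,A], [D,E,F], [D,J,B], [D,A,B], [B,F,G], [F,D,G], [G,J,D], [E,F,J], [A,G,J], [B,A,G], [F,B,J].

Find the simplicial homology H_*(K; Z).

Take the total order A < B < D < E < F < G < J on the vertex set. Then K (dimension 2) consists of the simplices:

  0-simplices (7): A, B, D, E, F, G, J
  1-simplices (18): AB, AD, AE, AG, AJ, BD, BF, BG, BJ, DE, DF, DG, DJ, EF, EJ, FG, FJ, GJ
  2-simplices (12): ABD, ABG, ADE, AEJ, AGJ, BDJ, BFG, BFJ, DEF, DFG, DGJ, EFJ

giving chain groups C_0 ≅ Z^7, C_1 ≅ Z^18, C_2 ≅ Z^12.

Boundary ∂_1: C_1 → C_0 sends each edge [p,q] (with p < q) to q − p.
This gives a 7×18 integer matrix of rank 6; reducing to Smith normal form yields diagonal entries (1,1,1,1,1,1).

The boundary map ∂_2: C_2 → C_1 acts by ∂[p,q,r] = [q,r] − [p,r] + [p,q]. For instance
  ∂ADE = DE − AE + AD,
  ∂EFJ = FJ − EJ + EF.
As a 18×12 matrix over Z this has rank 12, with invariant factors (1,1,1,1,1,1,1,1,1,1,1,2).

Now H_k = ker ∂_k / im ∂_{k+1}, so:

  H_0: rank C_0 − rank ∂_1 = 7 − 6 = 1, and the invariant factors of ∂_1 are all 1, so H_0 = Z.
  H_1: rank ker ∂_1 − rank ∂_2 = (18 − 6) − 12 = 0, and ∂_2 has invariant factor 2 > 1, so H_1 = Z/2.
  H_2: rank ker ∂_2 − rank ∂_3 = (12 − 12) − 0 = 0, and there is no ∂_3, so H_2 = 0.

H_0 = Z,  H_1 = Z/2,  H_2 = 0.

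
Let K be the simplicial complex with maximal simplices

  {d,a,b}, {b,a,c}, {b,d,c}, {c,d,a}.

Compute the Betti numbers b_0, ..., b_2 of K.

b_0 = 1, b_1 = 0, b_2 = 1.

Take the total order a < b < c < d on the vertex set. Then K (dimension 2) consists of the simplices:

  0-simplices (4): a, b, c, d
  1-simplices (6): ab, ac, ad, bc, bd, cd
  2-simplices (4): abc, abd, acd, bcd

so the chain groups are C_0 ≅ Z^4, C_1 ≅ Z^6, C_2 ≅ Z^4.

∂_1: C_1 → C_0 is given by ∂[p,q] = [q] − [p]. For instance
  ∂bc = c − b.
As a 4×6 matrix over Z this has rank 3, with invariant factors (1,1,1).

∂_2: C_2 → C_1 acts by ∂[p,q,r] = [q,r] − [p,r] + [p,q]. For instance
  ∂abd = bd − ad + ab,
  ∂bcd = cd − bd + bc.
As a 6×4 matrix over Z this has rank 3, with invariant factors (1,1,1).

Computing H_k = (kernel of ∂_k) / (image of ∂_{k+1}):

  H_0: rank C_0 − rank ∂_1 = 4 − 3 = 1, and the invariant factors of ∂_1 are all 1, so H_0 = Z.
  H_1: rank ker ∂_1 − rank ∂_2 = (6 − 3) − 3 = 0, and the invariant factors of ∂_2 are all 1, so H_1 = 0.
  H_2: rank ker ∂_2 − rank ∂_3 = (4 − 3) − 0 = 1, and there is no ∂_3, so H_2 = Z.

As a check, the Euler characteristic is 4 − 6 + 4 = 2, which agrees with 1 − 0 + 1 = 2.

Hence the Betti numbers are b_0 = 1, b_1 = 0, b_2 = 1.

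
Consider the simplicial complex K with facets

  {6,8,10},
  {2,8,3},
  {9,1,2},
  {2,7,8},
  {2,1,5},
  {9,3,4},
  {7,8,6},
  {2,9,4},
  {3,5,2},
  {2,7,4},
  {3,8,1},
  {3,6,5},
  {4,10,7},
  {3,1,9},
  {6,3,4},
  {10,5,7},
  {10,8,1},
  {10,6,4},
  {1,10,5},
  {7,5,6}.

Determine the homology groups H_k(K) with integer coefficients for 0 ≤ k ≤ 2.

H_0 ≅ Z,  H_1 ≅ Z ⊕ Z/2,  H_2 = 0.

We work with the vertex ordering 1 < 2 < 3 < 4 < 5 < 6 < 7 < 8 < 9 < 10. The simplices of K, each written with vertices in increasing order, are:

  0-simplices (10): [1], [2], [3], [4], [5], [6], [7], [8], [9], [10]
  1-simplices (30): (30 of them)
  2-simplices (20): (20 of them)

so the chain groups are C_0 ≅ Z^10, C_1 ≅ Z^30, C_2 ≅ Z^20.

Boundary ∂_1: C_1 → C_0 sends each edge [p,q] (with p < q) to q − p.
The resulting 10×30 matrix has rank 9, and its Smith normal form has invariant factors (1,1,1,1,1,1,1,1,1).

The boundary map ∂_2: C_2 → C_1 acts by ∂[p,q,r] = [q,r] − [p,r] + [p,q]. For instance
  ∂[5,6,7] = [6,7] − [5,7] + [5,6],
  ∂[2,3,8] = [3,8] − [2,8] + [2,3].
The 30×20 boundary matrix has rank 20 and Smith normal form diag(1,1,1,1,1,1,1,1,1,1,1,1,1,1,1,1,1,1,1,2).

Computing H_k = (kernel of ∂_k) / (image of ∂_{k+1}):

  H_0: rank C_0 − rank ∂_1 = 10 − 9 = 1, and the invariant factors of ∂_1 are all 1, so H_0 ≅ Z.
  H_1: rank ker ∂_1 − rank ∂_2 = (30 − 9) − 20 = 1, and ∂_2 has invariant factor 2 > 1, so H_1 ≅ Z ⊕ Z/2.
  H_2: rank ker ∂_2 − rank ∂_3 = (20 − 20) − 0 = 0, and there is no ∂_3, so H_2 ≅ 0.

As a check, the Euler characteristic is 10 − 30 + 20 = 0, which agrees with 1 − 1 + 0 = 0.
(K is a triangulation of the Klein bottle.)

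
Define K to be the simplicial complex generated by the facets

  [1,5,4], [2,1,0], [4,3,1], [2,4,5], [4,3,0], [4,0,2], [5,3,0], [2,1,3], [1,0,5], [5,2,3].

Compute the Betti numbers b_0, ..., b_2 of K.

b_0 = 1, b_1 = 0, b_2 = 0.

Take the total order 0 < 1 < 2 < 3 < 4 < 5 on the vertex set. Then K (dimension 2) consists of the simplices:

  0-simplices (6): [0], [1], [2], [3], [4], [5]
  1-simplices (15): [0,1], [0,2], [0,3], [0,4], [0,5], [1,2], [1,3], [1,4], [1,5], [2,3], [2,4], [2,5], [3,4], [3,5], [4,5]
  2-simplices (10): [0,1,2], [0,1,5], [0,2,4], [0,3,4], [0,3,5], [1,2,3], [1,3,4], [1,4,5], [2,3,5], [2,4,5]

giving chain groups C_0 ≅ Z^6, C_1 ≅ Z^15, C_2 ≅ Z^10.

Boundary ∂_1: C_1 → C_0 sends each edge [p,q] (with p < q) to q − p. For instance
  ∂[3,5] = [5] − [3].
As a 6×15 matrix over Z this has rank 5, with invariant factors (1,1,1,1,1).

∂_2: C_2 → C_1 maps a triangle to the signed sum of its edges. For instance
  ∂[1,2,3] = [2,3] − [1,3] + [1,2],
  ∂[0,3,5] = [3,5] − [0,5] + [0,3].
The resulting 15×10 matrix has rank 10, and its Smith normal form has invariant factors (1,1,1,1,1,1,1,1,1,2).

Computing H_k = (kernel of ∂_k) / (image of ∂_{k+1}):

  H_0: rank C_0 − rank ∂_1 = 6 − 5 = 1, and the invariant factors of ∂_1 are all 1, so H_0 = Z.
  H_1: rank ker ∂_1 − rank ∂_2 = (15 − 5) − 10 = 0, and ∂_2 has invariant factor 2 > 1, so H_1 = Z/2.
  H_2: rank ker ∂_2 − rank ∂_3 = (10 − 10) − 0 = 0, and there is no ∂_3, so H_2 = 0.

As a check, the Euler characteristic is 6 − 15 + 10 = 1, which agrees with 1 − 0 + 0 = 1.

Hence the Betti numbers are b_0 = 1, b_1 = 0, b_2 = 0.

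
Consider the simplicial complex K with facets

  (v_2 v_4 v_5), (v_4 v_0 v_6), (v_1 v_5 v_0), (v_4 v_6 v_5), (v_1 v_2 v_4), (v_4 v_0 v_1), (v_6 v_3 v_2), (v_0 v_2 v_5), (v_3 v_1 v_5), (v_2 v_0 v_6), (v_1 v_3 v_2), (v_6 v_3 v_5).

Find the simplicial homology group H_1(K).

Take the total order v_0 < v_1 < v_2 < v_3 < v_4 < v_5 < v_6 on the vertex set. Then K (dimension 2) consists of the simplices:

  0-simplices (7): [v_0], [v_1], [v_2], [v_3], [v_4], [v_5], [v_6]
  1-simplices (18): (18 of them)
  2-simplices (12): (12 of them)

giving chain groups C_0 ≅ Z^7, C_1 ≅ Z^18, C_2 ≅ Z^12.

The boundary map ∂_1: C_1 → C_0 maps an edge to its endpoints' difference, ∂[p,q] = q − p. For instance
  ∂[v_0,v_1] = [v_1] − [v_0].
As a 7×18 matrix over Z this has rank 6, with invariant factors (1,1,1,1,1,1).

∂_2: C_2 → C_1 maps a triangle to the signed sum of its edges. For instance
  ∂[v_4,v_5,v_6] = [v_5,v_6] − [v_4,v_6] + [v_4,v_5],
  ∂[v_0,v_4,v_6] = [v_4,v_6] − [v_0,v_6] + [v_0,v_4].
The resulting 18×12 matrix has rank 12, and its Smith normal form has invariant factors (1,1,1,1,1,1,1,1,1,1,1,2).

From H_k ≅ ker(∂_k) / im(∂_{k+1}) we obtain:

  H_1: rank ker ∂_1 − rank ∂_2 = (18 − 6) − 12 = 0, and ∂_2 has invariant factor 2 > 1, so H_1 ≅ Z_2.

(K is a triangulation of the real projective plane RP^2.)

H_1 = Z_2.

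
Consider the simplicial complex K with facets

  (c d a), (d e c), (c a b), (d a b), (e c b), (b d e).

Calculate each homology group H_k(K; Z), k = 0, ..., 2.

Order the vertices as a < b < c < d < e. Listing each simplex with vertices in this order, K has dimension 2 with simplices:

  0-simplices (5): a, b, c, d, e
  1-simplices (9): ab, ac, ad, bc, bd, be, cd, ce, de
  2-simplices (6): abc, abd, acd, bce, bde, cde

giving chain groups C_0 ≅ Z^5, C_1 ≅ Z^9, C_2 ≅ Z^6.

Boundary ∂_1: C_1 → C_0 maps an edge to its endpoints' difference, ∂[p,q] = q − p.
This gives a 5×9 integer matrix of rank 4; reducing to Smith normal form yields diagonal entries (1,1,1,1).

The boundary map ∂_2: C_2 → C_1 maps a triangle to the signed sum of its edges. For instance
  ∂bce = ce − be + bc,
  ∂acd = cd − ad + ac.
The 9×6 boundary matrix has rank 5 and Smith normal form diag(1,1,1,1,1).

Reading off H_k = ker ∂_k / im ∂_{k+1}:

  H_0: rank C_0 − rank ∂_1 = 5 − 4 = 1, and the invariant factors of ∂_1 are all 1, so H_0 = Z.
  H_1: rank ker ∂_1 − rank ∂_2 = (9 − 4) − 5 = 0, and the invariant factors of ∂_2 are all 1, so H_1 = 0.
  H_2: rank ker ∂_2 − rank ∂_3 = (6 − 5) − 0 = 1, and there is no ∂_3, so H_2 = Z.

H_0 ≅ Z,  H_1 = 0,  H_2 ≅ Z.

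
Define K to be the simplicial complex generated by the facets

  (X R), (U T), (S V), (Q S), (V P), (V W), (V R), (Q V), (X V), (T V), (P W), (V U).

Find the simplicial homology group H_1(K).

Take the total order P < Q < R < S < T < U < V < W < X on the vertex set. Then K (dimension 1) consists of the simplices:

  0-simplices (9): P, Q, R, S, T, U, V, W, X
  1-simplices (12): PV, PW, QS, QV, RV, RX, SV, TU, TV, UV, VW, VX

Hence C_0 ≅ Z^9, C_1 ≅ Z^12.

The boundary map ∂_1: C_1 → C_0 sends each edge [p,q] (with p < q) to q − p. For instance
  ∂RV = V − R.
The resulting 9×12 matrix has rank 8, and its Smith normal form has invariant factors (1,1,1,1,1,1,1,1).

From H_k ≅ ker(∂_k) / im(∂_{k+1}) we obtain:

  H_1: rank ker ∂_1 − rank ∂_2 = (12 − 8) − 0 = 4, and there is no ∂_2, so H_1 = Z^4.

H_1 = Z^4.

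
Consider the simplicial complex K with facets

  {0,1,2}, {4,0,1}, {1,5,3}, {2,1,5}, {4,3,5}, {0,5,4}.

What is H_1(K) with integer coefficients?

Take the total order 0 < 1 < 2 < 3 < 4 < 5 on the vertex set. Then K (dimension 2) consists of the simplices:

  0-simplices (6): [0], [1], [2], [3], [4], [5]
  1-simplices (12): [0,1], [0,2], [0,4], [0,5], [1,2], [1,3], [1,4], [1,5], [2,5], [3,4], [3,5], [4,5]
  2-simplices (6): [0,1,2], [0,1,4], [0,4,5], [1,2,5], [1,3,5], [3,4,5]

giving chain groups C_0 ≅ Z^6, C_1 ≅ Z^12, C_2 ≅ Z^6.

Boundary ∂_1: C_1 → C_0 sends each edge [p,q] (with p < q) to q − p.
As a 6×12 matrix over Z this has rank 5, with invariant factors (1,1,1,1,1).

∂_2: C_2 → C_1 acts by ∂[p,q,r] = [q,r] − [p,r] + [p,q]. For instance
  ∂[0,4,5] = [4,5] − [0,5] + [0,4],
  ∂[3,4,5] = [4,5] − [3,5] + [3,4].
The resulting 12×6 matrix has rank 6, and its Smith normal form has invariant factors (1,1,1,1,1,1).

From H_k ≅ ker(∂_k) / im(∂_{k+1}) we obtain:

  H_1: rank ker ∂_1 − rank ∂_2 = (12 − 5) − 6 = 1, and the invariant factors of ∂_2 are all 1, so H_1 ≅ Z.

H_1 ≅ Z.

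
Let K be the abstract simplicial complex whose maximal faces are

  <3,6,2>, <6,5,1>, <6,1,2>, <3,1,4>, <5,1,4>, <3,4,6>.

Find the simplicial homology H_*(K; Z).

Fix the vertex order 1 < 2 < 3 < 4 < 5 < 6 and write every simplex with vertices in increasing order. Then dim K = 2 and the simplices of K are:

  0-simplices (6): [1], [2], [3], [4], [5], [6]
  1-simplices (12): [1,2], [1,3], [1,4], [1,5], [1,6], [2,3], [2,6], [3,4], [3,6], [4,5], [4,6], [5,6]
  2-simplices (6): [1,2,6], [1,3,4], [1,4,5], [1,5,6], [2,3,6], [3,4,6]

so the chain groups are C_0 ≅ Z^6, C_1 ≅ Z^12, C_2 ≅ Z^6.

The boundary map ∂_1: C_1 → C_0 sends each edge [p,q] (with p < q) to q − p. For instance
  ∂[4,5] = [5] − [4].
This gives a 6×12 integer matrix of rank 5; reducing to Smith normal form yields diagonal entries (1,1,1,1,1).

Boundary ∂_2: C_2 → C_1 acts by ∂[p,q,r] = [q,r] − [p,r] + [p,q]. For instance
  ∂[1,4,5] = [4,5] − [1,5] + [1,4],
  ∂[1,3,4] = [3,4] − [1,4] + [1,3].
The resulting 12×6 matrix has rank 6, and its Smith normal form has invariant factors (1,1,1,1,1,1).

Now H_k = ker ∂_k / im ∂_{k+1}, so:

  H_0: rank C_0 − rank ∂_1 = 6 − 5 = 1, and the invariant factors of ∂_1 are all 1, so H_0 = Z.
  H_1: rank ker ∂_1 − rank ∂_2 = (12 − 5) − 6 = 1, and the invariant factors of ∂_2 are all 1, so H_1 = Z.
  H_2: rank ker ∂_2 − rank ∂_3 = (6 − 6) − 0 = 0, and there is no ∂_3, so H_2 = 0.

H_0 ≅ Z,  H_1 ≅ Z,  H_2 = 0.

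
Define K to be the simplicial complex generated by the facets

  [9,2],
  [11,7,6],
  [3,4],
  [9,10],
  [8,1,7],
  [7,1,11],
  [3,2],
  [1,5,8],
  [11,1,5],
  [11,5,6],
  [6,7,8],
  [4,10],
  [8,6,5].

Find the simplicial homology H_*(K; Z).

H_0 ≅ Z^2,  H_1 ≅ Z,  H_2 ≅ Z.

Take the total order 1 < 2 < 3 < 4 < 5 < 6 < 7 < 8 < 9 < 10 < 11 on the vertex set. Then K (dimension 2) consists of the simplices:

  0-simplices (11): [1], [2], [3], [4], [5], [6], [7], [8], [9], [10], [11]
  1-simplices (17): [1,5], [1,7], [1,8], [1,11], [2,3], [2,9], [3,4], [4,10], [5,6], [5,8], [5,11], [6,7], [6,8], [6,11], [7,8], [7,11], [9,10]
  2-simplices (8): [1,5,8], [1,5,11], [1,7,8], [1,7,11], [5,6,8], [5,6,11], [6,7,8], [6,7,11]

Hence C_0 ≅ Z^11, C_1 ≅ Z^17, C_2 ≅ Z^8.

The boundary map ∂_1: C_1 → C_0 sends each edge [p,q] (with p < q) to q − p.
The resulting 11×17 matrix has rank 9, and its Smith normal form has invariant factors (1,1,1,1,1,1,1,1,1).

Boundary ∂_2: C_2 → C_1 acts by ∂[p,q,r] = [q,r] − [p,r] + [p,q]. For instance
  ∂[6,7,8] = [7,8] − [6,8] + [6,7],
  ∂[6,7,11] = [7,11] − [6,11] + [6,7].
The 17×8 boundary matrix has rank 7 and Smith normal form diag(1,1,1,1,1,1,1).

Computing H_k = (kernel of ∂_k) / (image of ∂_{k+1}):

  H_0: rank C_0 − rank ∂_1 = 11 − 9 = 2, and the invariant factors of ∂_1 are all 1, so H_0 ≅ Z^2.
  H_1: rank ker ∂_1 − rank ∂_2 = (17 − 9) − 7 = 1, and the invariant factors of ∂_2 are all 1, so H_1 ≅ Z.
  H_2: rank ker ∂_2 − rank ∂_3 = (8 − 7) − 0 = 1, and there is no ∂_3, so H_2 ≅ Z.

(K is a triangulation of the disjoint union of the circle S^1 and the 2-sphere S^2.)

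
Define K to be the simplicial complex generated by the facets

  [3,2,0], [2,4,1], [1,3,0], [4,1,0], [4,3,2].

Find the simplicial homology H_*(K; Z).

H_0 = Z,  H_1 = Z,  H_2 = 0.

Order the vertices as 0 < 1 < 2 < 3 < 4. Listing each simplex with vertices in this order, K has dimension 2 with simplices:

  0-simplices (5): [0], [1], [2], [3], [4]
  1-simplices (10): [0,1], [0,2], [0,3], [0,4], [1,2], [1,3], [1,4], [2,3], [2,4], [3,4]
  2-simplices (5): [0,1,3], [0,1,4], [0,2,3], [1,2,4], [2,3,4]

so the chain groups are C_0 ≅ Z^5, C_1 ≅ Z^10, C_2 ≅ Z^5.

The boundary map ∂_1: C_1 → C_0 maps an edge to its endpoints' difference, ∂[p,q] = q − p. For instance
  ∂[3,4] = [4] − [3].
As a 5×10 matrix over Z this has rank 4, with invariant factors (1,1,1,1).

∂_2: C_2 → C_1 maps a triangle to the signed sum of its edges. For instance
  ∂[0,2,3] = [2,3] − [0,3] + [0,2],
  ∂[1,2,4] = [2,4] − [1,4] + [1,2].
The resulting 10×5 matrix has rank 5, and its Smith normal form has invariant factors (1,1,1,1,1).

Now H_k = ker ∂_k / im ∂_{k+1}, so:

  H_0: rank C_0 − rank ∂_1 = 5 − 4 = 1, and the invariant factors of ∂_1 are all 1, so H_0 = Z.
  H_1: rank ker ∂_1 − rank ∂_2 = (10 − 4) − 5 = 1, and the invariant factors of ∂_2 are all 1, so H_1 = Z.
  H_2: rank ker ∂_2 − rank ∂_3 = (5 − 5) − 0 = 0, and there is no ∂_3, so H_2 = 0.

As a check, the Euler characteristic is 5 − 10 + 5 = 0, which agrees with 1 − 1 + 0 = 0.
(K is a triangulation of the Möbius band.)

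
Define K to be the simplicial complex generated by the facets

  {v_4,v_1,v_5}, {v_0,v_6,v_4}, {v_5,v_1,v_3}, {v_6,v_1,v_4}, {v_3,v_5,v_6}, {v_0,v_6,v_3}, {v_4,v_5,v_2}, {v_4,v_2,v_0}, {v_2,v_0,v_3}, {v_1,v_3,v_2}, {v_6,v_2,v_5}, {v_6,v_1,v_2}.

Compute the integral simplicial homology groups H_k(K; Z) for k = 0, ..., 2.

Order the vertices as v_0 < v_1 < v_2 < v_3 < v_4 < v_5 < v_6. Listing each simplex with vertices in this order, K has dimension 2 with simplices:

  0-simplices (7): [v_0], [v_1], [v_2], [v_3], [v_4], [v_5], [v_6]
  1-simplices (18): (18 of them)
  2-simplices (12): (12 of them)

giving chain groups C_0 ≅ Z^7, C_1 ≅ Z^18, C_2 ≅ Z^12.

∂_1: C_1 → C_0 sends each edge [p,q] (with p < q) to q − p.
The resulting 7×18 matrix has rank 6, and its Smith normal form has invariant factors (1,1,1,1,1,1).

The boundary map ∂_2: C_2 → C_1 sends each 2-simplex [p,q,r] to [q,r] − [p,r] + [p,q]. For instance
  ∂[v_2,v_5,v_6] = [v_5,v_6] − [v_2,v_6] + [v_2,v_5],
  ∂[v_1,v_3,v_5] = [v_3,v_5] − [v_1,v_5] + [v_1,v_3].
As a 18×12 matrix over Z this has rank 12, with invariant factors (1,1,1,1,1,1,1,1,1,1,1,2).

Reading off H_k = ker ∂_k / im ∂_{k+1}:

  H_0: rank C_0 − rank ∂_1 = 7 − 6 = 1, and the invariant factors of ∂_1 are all 1, so H_0 = Z.
  H_1: rank ker ∂_1 − rank ∂_2 = (18 − 6) − 12 = 0, and ∂_2 has invariant factor 2 > 1, so H_1 = Z/2.
  H_2: rank ker ∂_2 − rank ∂_3 = (12 − 12) − 0 = 0, and there is no ∂_3, so H_2 = 0.

As a check, the Euler characteristic is 7 − 18 + 12 = 1, which agrees with 1 − 0 + 0 = 1.

H_0 ≅ Z,  H_1 ≅ Z/2,  H_2 = 0.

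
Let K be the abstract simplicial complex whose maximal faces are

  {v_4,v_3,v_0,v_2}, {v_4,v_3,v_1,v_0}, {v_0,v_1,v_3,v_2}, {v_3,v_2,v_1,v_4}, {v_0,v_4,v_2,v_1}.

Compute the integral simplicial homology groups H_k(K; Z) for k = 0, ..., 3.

H_0 ≅ Z,  H_1 = 0,  H_2 = 0,  H_3 ≅ Z.

We work with the vertex ordering v_0 < v_1 < v_2 < v_3 < v_4. The simplices of K, each written with vertices in increasing order, are:

  0-simplices (5): [v_0], [v_1], [v_2], [v_3], [v_4]
  1-simplices (10): [v_0,v_1], [v_0,v_2], [v_0,v_3], [v_0,v_4], [v_1,v_2], [v_1,v_3], [v_1,v_4], [v_2,v_3], [v_2,v_4], [v_3,v_4]
  2-simplices (10): [v_0,v_1,v_2], [v_0,v_1,v_3], [v_0,v_1,v_4], [v_0,v_2,v_3], [v_0,v_2,v_4], [v_0,v_3,v_4], [v_1,v_2,v_3], [v_1,v_2,v_4], [v_1,v_3,v_4], [v_2,v_3,v_4]
  3-simplices (5): [v_0,v_1,v_2,v_3], [v_0,v_1,v_2,v_4], [v_0,v_1,v_3,v_4], [v_0,v_2,v_3,v_4], [v_1,v_2,v_3,v_4]

giving chain groups C_0 ≅ Z^5, C_1 ≅ Z^10, C_2 ≅ Z^10, C_3 ≅ Z^5.

The boundary map ∂_1: C_1 → C_0 sends each edge [p,q] (with p < q) to q − p. For instance
  ∂[v_0,v_4] = [v_4] − [v_0].
The 5×10 boundary matrix has rank 4 and Smith normal form diag(1,1,1,1).

Boundary ∂_2: C_2 → C_1 acts by ∂[p,q,r] = [q,r] − [p,r] + [p,q]. For instance
  ∂[v_1,v_2,v_3] = [v_2,v_3] − [v_1,v_3] + [v_1,v_2],
  ∂[v_2,v_3,v_4] = [v_3,v_4] − [v_2,v_4] + [v_2,v_3].
As a 10×10 matrix over Z this has rank 6, with invariant factors (1,1,1,1,1,1).

∂_3: C_3 → C_2 sends each 3-simplex σ to the alternating sum Σ_i (−1)^i (σ with its i-th vertex removed). For instance
  ∂[v_1,v_2,v_3,v_4] = [v_2,v_3,v_4] − [v_1,v_3,v_4] + [v_1,v_2,v_4] − [v_1,v_2,v_3],
  ∂[v_0,v_1,v_2,v_4] = [v_1,v_2,v_4] − [v_0,v_2,v_4] + [v_0,v_1,v_4] − [v_0,v_1,v_2].
This gives a 10×5 integer matrix of rank 4; reducing to Smith normal form yields diagonal entries (1,1,1,1).

Reading off H_k = ker ∂_k / im ∂_{k+1}:

  H_0: rank C_0 − rank ∂_1 = 5 − 4 = 1, and the invariant factors of ∂_1 are all 1, so H_0 = Z.
  H_1: rank ker ∂_1 − rank ∂_2 = (10 − 4) − 6 = 0, and the invariant factors of ∂_2 are all 1, so H_1 = 0.
  H_2: rank ker ∂_2 − rank ∂_3 = (10 − 6) − 4 = 0, and the invariant factors of ∂_3 are all 1, so H_2 = 0.
  H_3: rank ker ∂_3 − rank ∂_4 = (5 − 4) − 0 = 1, and there is no ∂_4, so H_3 = Z.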